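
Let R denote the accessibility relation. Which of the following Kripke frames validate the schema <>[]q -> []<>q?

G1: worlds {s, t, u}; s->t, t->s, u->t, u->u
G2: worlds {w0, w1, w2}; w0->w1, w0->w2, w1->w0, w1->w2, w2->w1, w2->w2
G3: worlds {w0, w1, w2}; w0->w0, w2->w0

Frame correspondent (Sahlqvist): forall x forall y forall z (Rxy & Rxz -> exists w (Ryw & Rzw)) — i.e. convergence.
G1: fails — Rut and Ruu but t and u have no common successor.
G2: holds.
G3: holds.
Valid on: G2, G3.

G2, G3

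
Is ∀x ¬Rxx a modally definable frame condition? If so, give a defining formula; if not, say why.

Any modally definable frame class is closed under surjective bounded morphisms.
The 3-cycle (worlds s,t,u with s→t→u→s) is irreflexive, and the map sending every world to a single reflexive point • is a surjective bounded morphism (forth: every edge maps to (•,•); back: every world has a successor). So any modal formula valid on the 3-cycle is also valid on the reflexive point, which is not irreflexive.
So the class is not modally definable.

No — not modally definable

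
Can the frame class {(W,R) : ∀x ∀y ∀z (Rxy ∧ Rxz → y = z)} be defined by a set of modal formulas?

Yes — defined by ◇r → □r

Yes: it is partial functionality, defined by the CD schema ◇r → □r.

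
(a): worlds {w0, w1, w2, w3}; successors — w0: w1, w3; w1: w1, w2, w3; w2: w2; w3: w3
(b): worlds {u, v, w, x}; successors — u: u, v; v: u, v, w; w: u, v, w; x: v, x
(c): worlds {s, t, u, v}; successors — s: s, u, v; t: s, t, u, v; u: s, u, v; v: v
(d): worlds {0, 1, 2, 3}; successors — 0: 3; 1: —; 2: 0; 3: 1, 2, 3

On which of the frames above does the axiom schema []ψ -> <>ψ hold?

(a), (b), (c)

Frame correspondent (Sahlqvist): forall x exists y Rxy — i.e. seriality.
(a): holds.
(b): holds.
(c): holds.
(d): fails — world 1 has no successor.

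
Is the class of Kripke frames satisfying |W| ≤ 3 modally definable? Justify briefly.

Modal frame validity is preserved under disjoint unions.
Any modal formula valid on each of 4 disjoint one-world frames is valid on their disjoint union (validity is preserved under disjoint unions). Each one-world frame has |W|=1≤3, but the union has |W|=4.
Hence having at most 3 worlds is not modally definable.

Not definable by any modal formula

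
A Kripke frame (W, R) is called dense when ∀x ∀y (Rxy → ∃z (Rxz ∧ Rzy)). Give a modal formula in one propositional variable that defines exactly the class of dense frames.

A defining formula is □□q → □q (the C4 axiom).
Suppose □□q→□q is valid. Take Rxy and set V(q)={w : xR²w}. Then □□q at x, so □q at x, so q at y, i.e. ∃z(Rxz∧Rzy).

□□q → □q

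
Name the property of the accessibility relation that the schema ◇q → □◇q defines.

This schema is the 5 axiom.
Its frame correspondent is the Euclidean property — ∀x ∀y ∀z (Rxy ∧ Rxz → Ryz).

the Euclidean property: ∀x ∀y ∀z (Rxy ∧ Rxz → Ryz)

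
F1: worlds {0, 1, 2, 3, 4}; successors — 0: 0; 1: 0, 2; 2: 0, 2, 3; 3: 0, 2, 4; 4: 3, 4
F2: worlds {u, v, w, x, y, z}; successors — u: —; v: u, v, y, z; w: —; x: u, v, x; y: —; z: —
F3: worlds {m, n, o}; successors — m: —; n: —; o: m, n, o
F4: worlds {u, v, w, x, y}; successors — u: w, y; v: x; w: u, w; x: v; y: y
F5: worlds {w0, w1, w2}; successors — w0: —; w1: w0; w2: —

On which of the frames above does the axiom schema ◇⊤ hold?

F1, F4

The schema corresponds to seriality: ∀x ∃y Rxy.
F1: satisfies the condition.
F2: fails — world u has no successor.
F3: fails — world m has no successor.
F4: satisfies the condition.
F5: fails — world w0 has no successor.
Valid on: F1, F4.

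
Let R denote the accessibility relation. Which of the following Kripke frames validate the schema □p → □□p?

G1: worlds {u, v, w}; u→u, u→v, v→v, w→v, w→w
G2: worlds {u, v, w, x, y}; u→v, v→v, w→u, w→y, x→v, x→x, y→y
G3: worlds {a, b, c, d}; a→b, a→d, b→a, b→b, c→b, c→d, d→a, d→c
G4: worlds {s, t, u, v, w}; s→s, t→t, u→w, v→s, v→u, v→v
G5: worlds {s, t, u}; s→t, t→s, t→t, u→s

G1

This is the axiom for transitivity; its first-order frame correspondent is ∀x ∀y ∀z (Rxy ∧ Ryz → Rxz).
G1: holds.
G2: fails — Rwu and Ruv but not Rwv.
G3: fails — Rcd and Rdc but not Rcc.
G4: fails — Rvu and Ruw but not Rvw.
G5: fails — Rus and Rst but not Rut.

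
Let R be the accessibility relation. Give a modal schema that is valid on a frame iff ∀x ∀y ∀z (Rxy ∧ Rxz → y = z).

The condition is partial functionality. The CD schema ◇r → □r defines it.
Suppose ◇r→□r is valid. Take Rxy, Rxz and set V(r)={y}. Then ◇r at x, so □r at x, so r at z, i.e. z=y.

◇r → □r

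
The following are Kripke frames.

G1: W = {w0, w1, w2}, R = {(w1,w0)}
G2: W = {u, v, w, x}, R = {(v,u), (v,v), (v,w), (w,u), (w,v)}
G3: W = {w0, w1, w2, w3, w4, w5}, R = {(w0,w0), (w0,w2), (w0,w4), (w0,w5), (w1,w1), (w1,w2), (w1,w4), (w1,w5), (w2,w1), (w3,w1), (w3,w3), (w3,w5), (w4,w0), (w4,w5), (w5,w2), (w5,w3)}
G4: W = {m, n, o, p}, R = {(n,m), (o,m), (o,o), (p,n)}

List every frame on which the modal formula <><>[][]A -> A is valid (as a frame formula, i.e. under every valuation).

G1

The schema corresponds to a generalized confluence (Geach) condition: forall x forall y (x R^2 y -> exists w (y R^2 w & x = w)).
G1: condition met.
G2: fails — vR²u but no t with uR²t and v=t.
G3: fails — w0R²w2 but no w with w2R²w and w0=w.
G4: fails — oR²m but no w with mR²w and o=w.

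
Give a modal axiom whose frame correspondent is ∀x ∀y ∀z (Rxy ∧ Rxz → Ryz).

This is the Euclidean property; the standard corresponding axiom is 5: ◇r → □◇r.

◇r → □◇r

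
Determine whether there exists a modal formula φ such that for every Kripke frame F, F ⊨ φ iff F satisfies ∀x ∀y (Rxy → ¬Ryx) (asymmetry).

Modal frame validity is preserved under surjective bounded morphisms.
The 5-cycle (worlds a,b,c,d,e with a→b→c→d→e→a) is asymmetric. Mapping every world to a single reflexive point • is a surjective bounded morphism, and the reflexive point is not asymmetric (R•• but asymmetry requires ¬R••).
So no modal formula (or set of formulas) defines exactly the asymmetric frames.

Not modally definable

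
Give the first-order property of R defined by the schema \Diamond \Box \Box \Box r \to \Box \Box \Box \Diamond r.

This is a Sahlqvist (Geach-type) schema ◇^1□^3r → □^3◇^1r.
First-order correspondent: \forall x \forall y \forall z ((xRy \wedge x R^3 z) \to \exists w (y R^3 w \wedge zRw)).

\forall x \forall y \forall z ((xRy \wedge x R^3 z) \to \exists w (y R^3 w \wedge zRw))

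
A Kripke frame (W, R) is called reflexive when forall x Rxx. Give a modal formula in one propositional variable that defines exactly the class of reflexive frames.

A defining formula is □p → p (the T axiom).

□p → p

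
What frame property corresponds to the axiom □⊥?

emptiness of R: ∀x ∀y ¬Rxy

□⊥ is valid iff no world has any successor (otherwise □⊥ fails at any world with one).
Conversely, any frame satisfying ∀x ∀y ¬Rxy validates the schema.
Frame condition: ∀x ∀y ¬Rxy.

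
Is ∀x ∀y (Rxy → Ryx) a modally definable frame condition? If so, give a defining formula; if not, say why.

Yes: it is symmetry, defined by the B schema q → □◇q.
Suppose q→□◇q is valid. Take Rxy and set V(q)={x}. Then q at x, so □◇q at x, so ◇q at y, so some z with Ryz has q; z=x, i.e. Ryx.

Definable; q → □◇q defines it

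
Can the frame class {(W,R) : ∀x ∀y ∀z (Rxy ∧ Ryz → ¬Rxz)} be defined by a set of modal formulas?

Any modally definable frame class is closed under surjective bounded morphisms.
The 5-cycle (worlds 0,1,2,3,4 with 0→1→2→3→4→0) is intransitive. Mapping every world to a single reflexive point • is a surjective bounded morphism; the reflexive point is not intransitive (R••∧R•• but R••).
So no modal formula (or set of formulas) defines exactly the intransitive frames.

No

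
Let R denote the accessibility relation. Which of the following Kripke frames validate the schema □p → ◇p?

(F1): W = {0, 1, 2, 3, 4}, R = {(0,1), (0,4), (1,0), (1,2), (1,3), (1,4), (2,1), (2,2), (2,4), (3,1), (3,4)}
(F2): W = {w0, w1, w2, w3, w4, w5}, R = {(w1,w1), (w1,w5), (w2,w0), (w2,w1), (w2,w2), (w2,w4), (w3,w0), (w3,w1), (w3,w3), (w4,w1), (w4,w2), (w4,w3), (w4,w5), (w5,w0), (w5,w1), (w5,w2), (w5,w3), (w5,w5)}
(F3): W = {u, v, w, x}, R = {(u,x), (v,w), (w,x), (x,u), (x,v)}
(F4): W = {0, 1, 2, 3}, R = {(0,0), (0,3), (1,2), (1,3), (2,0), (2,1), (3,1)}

(F3), (F4)

The schema corresponds to seriality: ∀x ∃y Rxy.
(F1): fails — world 4 has no successor.
(F2): fails — world w0 has no successor.
(F3): holds.
(F4): holds.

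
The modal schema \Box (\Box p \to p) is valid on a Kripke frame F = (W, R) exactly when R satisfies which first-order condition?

shift-reflexivity: \forall x \forall y (Rxy \to Ryy)

Suppose □(□p→p) is valid. Take Rxy and set V(p)={w : Ryw}. Then at y, □p holds; since □(□p→p) at x, □p→p at y, so p at y, i.e. Ryy.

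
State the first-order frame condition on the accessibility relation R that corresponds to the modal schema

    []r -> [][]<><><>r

forall x forall z (x R^2 z -> exists w (xRw & z R^3 w))

This is a Sahlqvist (Geach-type) schema ◇^0□^1r → □^2◇^3r.
Minimal-valuation argument: fix x; take any y with xR^0y and any z with xR^2z. Set V(r) to the set of worlds R-reachable from y in exactly 1 step. Then □^1r holds at y, so the antecedent holds at x; validity forces ◇^3r at z, giving a w with zR^3w and yR^1w.
First-order correspondent: forall x forall z (x R^2 z -> exists w (xRw & z R^3 w)).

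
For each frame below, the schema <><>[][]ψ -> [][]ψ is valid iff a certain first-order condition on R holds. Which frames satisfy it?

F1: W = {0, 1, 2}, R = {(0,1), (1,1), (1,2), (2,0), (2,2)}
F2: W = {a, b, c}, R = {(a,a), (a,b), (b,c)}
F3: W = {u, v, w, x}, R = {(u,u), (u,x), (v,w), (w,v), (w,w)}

none

The schema corresponds to a generalized confluence (Geach) condition: forall x forall y forall z ((x R^2 y & x R^2 z) -> exists w (y R^2 w & z = w)).
F1: fails — 1R²0, 1R²0 but no w with 0R²w and 0=w.
F2: fails — aR²b, aR²a but no w with bR²w and a=w.
F3: fails — uR²x, uR²u but no t with xR²t and u=t.
Valid on no frame.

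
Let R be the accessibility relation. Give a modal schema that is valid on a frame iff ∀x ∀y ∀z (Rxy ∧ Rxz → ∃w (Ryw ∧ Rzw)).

A defining formula is ◇□ψ → □◇ψ (the .2 axiom).
Suppose ◇□ψ→□◇ψ is valid. Take Rxy, Rxz and set V(ψ)={w : Ryw}. Then □ψ at y so ◇□ψ at x, so □◇ψ at x, so ◇ψ at z, giving w with Rzw and Ryw.

◇□ψ → □◇ψ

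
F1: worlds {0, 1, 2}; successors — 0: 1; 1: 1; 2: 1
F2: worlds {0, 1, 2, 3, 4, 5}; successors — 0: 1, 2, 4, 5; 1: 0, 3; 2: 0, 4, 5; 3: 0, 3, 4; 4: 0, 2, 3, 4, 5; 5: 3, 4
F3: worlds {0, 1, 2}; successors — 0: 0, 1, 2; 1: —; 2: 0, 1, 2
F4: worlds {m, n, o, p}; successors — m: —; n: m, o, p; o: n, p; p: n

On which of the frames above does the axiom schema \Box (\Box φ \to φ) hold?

F1

Frame correspondent (Sahlqvist): \forall x \forall y (Rxy \to Ryy) — i.e. shift-reflexivity.
F1: condition met.
F2: fails — R25 but not R55.
F3: fails — R01 but not R11.
F4: fails — Ron but not Rnn.
Valid on: F1.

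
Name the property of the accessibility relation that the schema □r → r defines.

Suppose □r→r is valid. At any x set V(r)={w : Rxw}. Then □r holds at x, so r holds at x, i.e. Rxx.

reflexivity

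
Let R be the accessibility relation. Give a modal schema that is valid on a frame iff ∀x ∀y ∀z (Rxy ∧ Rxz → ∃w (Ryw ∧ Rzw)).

The condition is convergence. The .2 schema ◇□s → □◇s defines it.
Suppose ◇□s→□◇s is valid. Take Rxy, Rxz and set V(s)={w : Ryw}. Then □s at y so ◇□s at x, so □◇s at x, so ◇s at z, giving w with Rzw and Ryw.

◇□s → □◇s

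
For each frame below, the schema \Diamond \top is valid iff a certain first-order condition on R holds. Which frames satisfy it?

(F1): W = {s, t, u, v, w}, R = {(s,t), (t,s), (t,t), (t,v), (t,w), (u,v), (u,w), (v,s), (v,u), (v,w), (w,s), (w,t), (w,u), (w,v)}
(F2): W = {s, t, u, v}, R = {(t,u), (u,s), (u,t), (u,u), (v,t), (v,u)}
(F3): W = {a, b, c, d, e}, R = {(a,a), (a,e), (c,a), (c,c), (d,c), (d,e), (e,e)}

This is the axiom for seriality; its first-order frame correspondent is \forall x \exists y Rxy.
(F1): condition met.
(F2): fails — world s has no successor.
(F3): fails — world b has no successor.

(F1)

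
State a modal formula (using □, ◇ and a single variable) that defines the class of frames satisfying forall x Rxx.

This is reflexivity; the standard corresponding axiom is T: □ψ → ψ.
Suppose □ψ→ψ is valid. At any x set V(ψ)={w : Rxw}. Then □ψ holds at x, so ψ holds at x, i.e. Rxx.

□ψ → ψ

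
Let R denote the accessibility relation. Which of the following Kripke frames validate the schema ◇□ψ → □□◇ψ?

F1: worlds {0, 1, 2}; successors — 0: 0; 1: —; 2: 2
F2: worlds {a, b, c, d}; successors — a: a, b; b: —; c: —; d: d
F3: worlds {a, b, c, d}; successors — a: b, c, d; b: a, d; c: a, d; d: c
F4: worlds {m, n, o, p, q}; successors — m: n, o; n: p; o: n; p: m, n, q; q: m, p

Frame correspondent (Sahlqvist): ∀x ∀y ∀z ((xRy ∧ xR²z) → ∃w (yRw ∧ zRw)) — i.e. a generalized confluence (Geach) condition.
F1: condition met.
F2: fails — aRa, aR²b but no w with aRw and bRw.
F3: fails — aRb, aR²d but no w with bRw and dRw.
F4: fails — mRn, mR²p but no w with nRw and pRw.
Valid on: F1.

F1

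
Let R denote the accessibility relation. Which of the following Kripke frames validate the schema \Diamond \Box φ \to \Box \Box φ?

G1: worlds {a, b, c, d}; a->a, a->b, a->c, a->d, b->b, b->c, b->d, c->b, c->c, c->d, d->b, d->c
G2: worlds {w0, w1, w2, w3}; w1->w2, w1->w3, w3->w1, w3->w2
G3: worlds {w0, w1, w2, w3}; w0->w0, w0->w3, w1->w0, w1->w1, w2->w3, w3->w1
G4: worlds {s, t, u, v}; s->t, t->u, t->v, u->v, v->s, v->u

Frame correspondent (Sahlqvist): \forall x \forall y \forall z ((xRy \wedge x R^2 z) \to \exists w (yRw \wedge z = w)) — i.e. a generalized confluence (Geach) condition.
G1: fails — aRb, aR²a but no w with bRw and a=w.
G2: fails — w1Rw2, w1R²w1 but no w with w2Rw and w1=w.
G3: fails — w0Rw0, w0R²w1 but no w with w0Rw and w1=w.
G4: fails — tRu, tR²s but no w with uRw and s=w.

none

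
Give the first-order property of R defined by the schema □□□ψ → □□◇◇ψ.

∀x ∀z (xR²z → ∃w (xR³w ∧ zR²w))

This is a Sahlqvist (Geach-type) schema ◇^0□^3ψ → □^2◇^2ψ.
Minimal-valuation argument: fix x; take any y with xR^0y and any z with xR^2z. Set V(ψ) to the set of worlds R-reachable from y in exactly 3 steps. Then □^3ψ holds at y, so the antecedent holds at x; validity forces ◇^2ψ at z, giving a w with zR^2w and yR^3w.
First-order correspondent: ∀x ∀z (xR²z → ∃w (xR³w ∧ zR²w)).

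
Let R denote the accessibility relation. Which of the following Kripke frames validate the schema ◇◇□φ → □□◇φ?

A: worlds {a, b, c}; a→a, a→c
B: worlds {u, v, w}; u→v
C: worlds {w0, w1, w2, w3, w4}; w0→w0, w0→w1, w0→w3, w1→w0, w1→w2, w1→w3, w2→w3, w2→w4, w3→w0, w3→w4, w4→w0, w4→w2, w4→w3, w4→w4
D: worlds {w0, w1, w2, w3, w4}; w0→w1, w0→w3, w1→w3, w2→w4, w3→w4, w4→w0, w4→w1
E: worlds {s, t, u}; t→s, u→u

The schema corresponds to a generalized confluence (Geach) condition: ∀x ∀y ∀z ((xR²y ∧ xR²z) → ∃w (yRw ∧ zRw)).
A: fails — aR²a, aR²c but no w with aRw and cRw.
B: ✓.
C: ✓.
D: fails — w0R²w3, w0R²w4 but no w with w3Rw and w4Rw.
E: ✓.

B, C, E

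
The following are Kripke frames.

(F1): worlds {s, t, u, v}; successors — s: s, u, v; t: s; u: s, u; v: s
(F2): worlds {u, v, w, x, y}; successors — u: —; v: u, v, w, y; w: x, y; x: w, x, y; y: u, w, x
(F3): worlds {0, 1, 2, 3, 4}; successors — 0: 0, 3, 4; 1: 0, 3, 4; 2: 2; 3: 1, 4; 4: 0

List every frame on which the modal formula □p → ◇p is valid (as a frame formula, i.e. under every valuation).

Frame correspondent (Sahlqvist): ∀x ∃y Rxy — i.e. seriality.
(F1): holds.
(F2): fails — world u has no successor.
(F3): holds.
Valid on: (F1), (F3).

(F1), (F3)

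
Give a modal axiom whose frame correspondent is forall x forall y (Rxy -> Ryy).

This is shift-reflexivity; the standard corresponding axiom is T□: □(□s → s).
Suppose □(□s→s) is valid. Take Rxy and set V(s)={w : Ryw}. Then at y, □s holds; since □(□s→s) at x, □s→s at y, so s at y, i.e. Ryy.

□(□s → s)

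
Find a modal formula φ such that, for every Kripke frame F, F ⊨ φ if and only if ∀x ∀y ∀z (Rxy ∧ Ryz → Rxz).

A defining formula is □ψ → □□ψ (the 4 axiom).
Suppose □ψ→□□ψ is valid. Take Rxy, Ryz and set V(ψ)={w : Rxw}. Then □ψ at x, so □□ψ at x, so □ψ at y, so ψ at z, i.e. Rxz.

□ψ → □□ψ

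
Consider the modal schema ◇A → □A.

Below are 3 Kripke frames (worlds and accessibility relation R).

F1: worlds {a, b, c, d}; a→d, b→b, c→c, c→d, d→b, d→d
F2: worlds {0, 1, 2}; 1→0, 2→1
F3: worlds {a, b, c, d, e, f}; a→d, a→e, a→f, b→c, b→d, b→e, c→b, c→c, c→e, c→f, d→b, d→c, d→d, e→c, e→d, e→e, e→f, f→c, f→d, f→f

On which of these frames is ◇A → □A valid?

The schema corresponds to partial functionality: ∀x ∀y ∀z (Rxy ∧ Rxz → y = z).
F1: fails — c sees both c and d.
F2: condition met.
F3: fails — a sees both d and e.

F2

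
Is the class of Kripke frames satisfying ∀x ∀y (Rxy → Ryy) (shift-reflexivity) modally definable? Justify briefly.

Yes: it is shift-reflexivity, defined by the T□ schema □(□q → q).
Suppose □(□q→q) is valid. Take Rxy and set V(q)={w : Ryw}. Then at y, □q holds; since □(□q→q) at x, □q→q at y, so q at y, i.e. Ryy.

Definable; □(□q → q) defines it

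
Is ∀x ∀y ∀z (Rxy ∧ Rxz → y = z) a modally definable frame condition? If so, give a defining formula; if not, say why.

Yes, by ◇q → □q

The condition is partial functionality. A defining modal formula is ◇q → □q.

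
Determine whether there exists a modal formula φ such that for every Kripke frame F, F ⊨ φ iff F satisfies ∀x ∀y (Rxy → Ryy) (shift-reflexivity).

Definable; □(□p → p) defines it

Yes: it is shift-reflexivity, defined by the T□ schema □(□p → p).
Suppose □(□p→p) is valid. Take Rxy and set V(p)={w : Ryw}. Then at y, □p holds; since □(□p→p) at x, □p→p at y, so p at y, i.e. Ryy.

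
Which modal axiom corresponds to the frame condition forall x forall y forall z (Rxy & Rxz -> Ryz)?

The condition is the Euclidean property. The 5 schema ◇s → □◇s defines it.
Suppose ◇s→□◇s is valid. Take Rxy, Rxz and set V(s)={y}. Then ◇s at x, so □◇s at x, so ◇s at z, so some w with Rzw has s; w=y, i.e. Rzy. By symmetry of the argument, Ryz.

◇s → □◇s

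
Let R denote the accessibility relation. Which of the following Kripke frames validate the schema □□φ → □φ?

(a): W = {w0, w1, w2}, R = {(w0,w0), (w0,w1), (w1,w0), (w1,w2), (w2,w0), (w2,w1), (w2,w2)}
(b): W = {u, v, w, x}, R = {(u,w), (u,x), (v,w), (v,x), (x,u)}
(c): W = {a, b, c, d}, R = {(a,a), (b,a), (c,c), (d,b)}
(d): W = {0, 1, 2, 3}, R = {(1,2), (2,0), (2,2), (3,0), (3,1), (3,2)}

The schema corresponds to density: ∀x ∀y (Rxy → ∃z (Rxz ∧ Rzy)).
(a): holds.
(b): fails — Ruw but no z with Ruz and Rzw.
(c): fails — Rdb but no z with Rdz and Rzb.
(d): fails — R31 but no z with R3z and Rz1.

(a)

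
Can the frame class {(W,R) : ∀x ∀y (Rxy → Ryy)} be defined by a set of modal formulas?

Definable; □(□p → p) defines it

This is a Sahlqvist condition; the T□ axiom □(□p → p) defines it.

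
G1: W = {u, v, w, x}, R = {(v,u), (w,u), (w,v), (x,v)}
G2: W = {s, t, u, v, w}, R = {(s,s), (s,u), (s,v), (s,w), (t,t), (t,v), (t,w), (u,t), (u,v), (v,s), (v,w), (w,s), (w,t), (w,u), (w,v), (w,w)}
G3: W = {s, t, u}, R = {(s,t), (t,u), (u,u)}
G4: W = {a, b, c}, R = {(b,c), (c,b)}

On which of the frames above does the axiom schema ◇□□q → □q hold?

Frame correspondent (Sahlqvist): ∀x ∀y ∀z ((xRy ∧ xRz) → ∃w (yR²w ∧ z = w)) — i.e. a generalized confluence (Geach) condition.
G1: fails — vRu, vRu but no t with uR²t and u=t.
G2: fails — sRu, sRu but no w* with uR²w* and u=w*.
G3: fails — sRt, sRt but no w with tR²w and t=w.
G4: condition met.

G4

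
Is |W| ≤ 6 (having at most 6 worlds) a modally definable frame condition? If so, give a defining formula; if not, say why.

Not modally definable

Modal frame validity is preserved under disjoint unions.
Any modal formula valid on each of 7 disjoint one-world frames is valid on their disjoint union (validity is preserved under disjoint unions). Each one-world frame has |W|=1≤6, but the union has |W|=7.
So no modal formula (or set of formulas) defines exactly the |W|≤6 frames.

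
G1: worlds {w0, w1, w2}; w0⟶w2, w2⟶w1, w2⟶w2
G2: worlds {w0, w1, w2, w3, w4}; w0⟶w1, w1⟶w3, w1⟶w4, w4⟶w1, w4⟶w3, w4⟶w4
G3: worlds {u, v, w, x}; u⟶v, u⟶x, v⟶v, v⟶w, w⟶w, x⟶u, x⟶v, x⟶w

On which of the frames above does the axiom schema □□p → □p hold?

The schema corresponds to density: ∀x ∀y (Rxy → ∃z (Rxz ∧ Rzy)).
G1: holds.
G2: fails — Rw0w1 but no z with Rw0z and Rzw1.
G3: fails — Rxu but no z with Rxz and Rzu.
Valid on: G1.

G1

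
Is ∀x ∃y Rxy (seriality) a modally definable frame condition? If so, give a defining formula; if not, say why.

The condition is seriality. A defining modal formula is □r → ◇r.
Suppose □r→◇r is valid. At any x set V(r)=W. Then □r at x, so ◇r at x, so x has a successor.

Yes, by □r → ◇r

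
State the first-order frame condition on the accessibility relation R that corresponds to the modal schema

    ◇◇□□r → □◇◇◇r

This is a Sahlqvist (Geach-type) schema ◇^2□^2r → □^1◇^3r.
First-order correspondent: ∀x ∀y ∀z ((xR²y ∧ xRz) → ∃w (yR²w ∧ zR³w)).

∀x ∀y ∀z ((xR²y ∧ xRz) → ∃w (yR²w ∧ zR³w))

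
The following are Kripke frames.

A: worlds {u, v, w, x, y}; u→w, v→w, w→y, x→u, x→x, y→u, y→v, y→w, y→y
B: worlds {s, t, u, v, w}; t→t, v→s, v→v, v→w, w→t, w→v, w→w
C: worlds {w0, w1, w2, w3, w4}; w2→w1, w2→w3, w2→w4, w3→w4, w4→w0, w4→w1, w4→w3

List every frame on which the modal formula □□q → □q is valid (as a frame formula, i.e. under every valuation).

B

This is the axiom for density; its first-order frame correspondent is ∀x ∀y (Rxy → ∃z (Rxz ∧ Rzy)).
A: fails — Ruw but no z with Ruz and Rzw.
B: ✓.
C: fails — Rw4w1 but no z with Rw4z and Rzw1.
Valid on: B.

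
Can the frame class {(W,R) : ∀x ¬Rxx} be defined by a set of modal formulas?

No

Modal frame validity is preserved under surjective bounded morphisms.
The 2-cycle (worlds w0,w1 with w0→w1→w0) is irreflexive, and the map sending every world to a single reflexive point • is a surjective bounded morphism (forth: every edge maps to (•,•); back: every world has a successor). So any modal formula valid on the 2-cycle is also valid on the reflexive point, which is not irreflexive.
Hence irreflexivity is not modally definable.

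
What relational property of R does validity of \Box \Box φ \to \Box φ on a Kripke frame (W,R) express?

Suppose □□φ→□φ is valid. Take Rxy and set V(φ)={w : xR²w}. Then □□φ at x, so □φ at x, so φ at y, i.e. ∃z(Rxz∧Rzy).

Density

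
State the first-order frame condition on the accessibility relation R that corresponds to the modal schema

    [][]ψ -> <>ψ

This is a Sahlqvist (Geach-type) schema ◇^0□^2ψ → □^0◇^1ψ.
First-order correspondent: forall x exists w (x R^2 w & xRw).

forall x exists w (x R^2 w & xRw)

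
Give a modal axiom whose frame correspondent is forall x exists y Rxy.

This is seriality; the standard corresponding axiom is D: □p → ◇p.
Suppose □p→◇p is valid. At any x set V(p)=W. Then □p at x, so ◇p at x, so x has a successor.

□p → ◇p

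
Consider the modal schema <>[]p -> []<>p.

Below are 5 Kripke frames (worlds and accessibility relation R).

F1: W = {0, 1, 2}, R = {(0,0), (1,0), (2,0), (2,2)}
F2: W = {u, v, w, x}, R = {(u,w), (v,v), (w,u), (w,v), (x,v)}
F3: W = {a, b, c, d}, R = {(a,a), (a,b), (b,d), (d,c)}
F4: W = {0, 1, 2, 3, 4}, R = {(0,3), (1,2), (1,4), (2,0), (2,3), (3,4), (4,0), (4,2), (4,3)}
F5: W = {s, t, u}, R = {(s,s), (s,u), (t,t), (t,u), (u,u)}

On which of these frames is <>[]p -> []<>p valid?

Frame correspondent (Sahlqvist): forall x forall y forall z (Rxy & Rxz -> exists w (Ryw & Rzw)) — i.e. convergence.
F1: holds.
F2: fails — Rwu and Rwv but u and v have no common successor.
F3: fails — Raa and Rab but a and b have no common successor.
F4: fails — R23 and R20 but 3 and 0 have no common successor.
F5: holds.

F1, F5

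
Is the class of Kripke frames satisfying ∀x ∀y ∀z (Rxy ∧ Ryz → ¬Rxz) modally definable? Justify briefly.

No

Any modally definable frame class is closed under surjective bounded morphisms.
The 7-cycle (worlds s,t,u,v,w,x,y with s→t→u→v→w→x→y→s) is intransitive. Mapping every world to a single reflexive point • is a surjective bounded morphism; the reflexive point is not intransitive (R••∧R•• but R••).
So the class is not modally definable.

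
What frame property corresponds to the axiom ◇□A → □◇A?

This schema is the .2 axiom.
Its frame correspondent is convergence — ∀x ∀y ∀z (Rxy ∧ Rxz → ∃w (Ryw ∧ Rzw)).

convergence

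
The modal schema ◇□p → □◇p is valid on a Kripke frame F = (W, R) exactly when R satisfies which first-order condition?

convergence: ∀x ∀y ∀z (Rxy ∧ Rxz → ∃w (Ryw ∧ Rzw))

This is the .2 axiom.
Its frame correspondent is convergence — ∀x ∀y ∀z (Rxy ∧ Rxz → ∃w (Ryw ∧ Rzw)).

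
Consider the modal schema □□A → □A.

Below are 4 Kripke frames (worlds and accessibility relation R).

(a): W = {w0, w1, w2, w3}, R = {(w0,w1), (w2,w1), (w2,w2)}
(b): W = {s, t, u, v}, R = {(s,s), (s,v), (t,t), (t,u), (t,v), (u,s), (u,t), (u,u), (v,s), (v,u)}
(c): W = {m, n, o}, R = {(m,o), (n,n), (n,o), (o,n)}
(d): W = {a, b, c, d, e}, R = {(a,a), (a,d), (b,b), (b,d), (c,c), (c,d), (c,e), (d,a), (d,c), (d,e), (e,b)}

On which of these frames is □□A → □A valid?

The schema corresponds to density: ∀x ∀y (Rxy → ∃z (Rxz ∧ Rzy)).
(a): fails — Rw0w1 but no z with Rw0z and Rzw1.
(b): holds.
(c): fails — Rmo but no z with Rmz and Rzo.
(d): holds.

(b), (d)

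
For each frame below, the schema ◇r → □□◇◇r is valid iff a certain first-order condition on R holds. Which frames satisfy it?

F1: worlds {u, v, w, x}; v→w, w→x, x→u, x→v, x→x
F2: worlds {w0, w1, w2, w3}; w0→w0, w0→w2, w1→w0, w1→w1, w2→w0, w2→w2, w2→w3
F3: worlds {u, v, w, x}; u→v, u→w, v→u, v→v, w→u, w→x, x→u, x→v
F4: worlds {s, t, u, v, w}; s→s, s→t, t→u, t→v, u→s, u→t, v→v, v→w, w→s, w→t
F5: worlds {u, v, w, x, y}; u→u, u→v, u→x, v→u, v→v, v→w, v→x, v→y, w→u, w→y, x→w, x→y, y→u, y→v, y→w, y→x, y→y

F5

Frame correspondent (Sahlqvist): ∀x ∀y ∀z ((xRy ∧ xR²z) → ∃w (y = w ∧ zR²w)) — i.e. a generalized confluence (Geach) condition.
F1: fails — wRx, wR²u but no t with x=t and uR²t.
F2: fails — w0Rw0, w0R²w3 but no w with w0=w and w3R²w.
F3: fails — uRw, uR²u but no t with w=t and uR²t.
F4: fails — tRu, tR²t but no w* with u=w* and tR²w*.
F5: holds.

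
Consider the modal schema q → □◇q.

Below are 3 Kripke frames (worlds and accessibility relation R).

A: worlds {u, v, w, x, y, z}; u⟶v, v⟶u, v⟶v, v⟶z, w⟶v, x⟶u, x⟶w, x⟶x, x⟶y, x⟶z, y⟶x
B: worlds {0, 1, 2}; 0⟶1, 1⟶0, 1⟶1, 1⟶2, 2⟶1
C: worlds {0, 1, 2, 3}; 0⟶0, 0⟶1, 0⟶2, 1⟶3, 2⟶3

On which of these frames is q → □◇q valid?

B

The schema corresponds to symmetry: ∀x ∀y (Rxy → Ryx).
A: fails — Rxw but not Rwx.
B: satisfies the condition.
C: fails — R02 but not R20.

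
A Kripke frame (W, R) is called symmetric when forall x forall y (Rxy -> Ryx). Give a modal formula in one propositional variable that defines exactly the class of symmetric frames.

A defining formula is q → □◇q (the B axiom).
Suppose q→□◇q is valid. Take Rxy and set V(q)={x}. Then q at x, so □◇q at x, so ◇q at y, so some z with Ryz has q; z=x, i.e. Ryx.

q → □◇q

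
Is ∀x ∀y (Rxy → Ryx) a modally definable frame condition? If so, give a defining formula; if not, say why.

This is a Sahlqvist condition; the B axiom r → □◇r defines it.
Suppose r→□◇r is valid. Take Rxy and set V(r)={x}. Then r at x, so □◇r at x, so ◇r at y, so some z with Ryz has r; z=x, i.e. Ryx.

Definable; r → □◇r defines it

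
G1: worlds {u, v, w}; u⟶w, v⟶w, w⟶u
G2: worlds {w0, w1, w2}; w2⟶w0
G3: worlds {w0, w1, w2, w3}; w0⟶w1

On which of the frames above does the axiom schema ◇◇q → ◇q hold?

G2, G3

The schema corresponds to transitivity: ∀x ∀y ∀z (Rxy ∧ Ryz → Rxz).
G1: fails — Rwu and Ruw but not Rww.
G2: holds.
G3: holds.
Valid on: G2, G3.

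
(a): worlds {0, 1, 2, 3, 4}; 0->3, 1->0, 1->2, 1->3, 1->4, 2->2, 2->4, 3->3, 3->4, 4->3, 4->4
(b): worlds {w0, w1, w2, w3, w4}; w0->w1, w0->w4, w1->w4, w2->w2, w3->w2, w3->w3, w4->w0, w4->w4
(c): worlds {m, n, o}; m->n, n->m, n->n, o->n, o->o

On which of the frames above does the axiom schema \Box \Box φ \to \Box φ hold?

The schema corresponds to density: \forall x \forall y (Rxy \to \exists z (Rxz \wedge Rzy)).
(a): fails — R10 but no z with R1z and Rz0.
(b): fails — Rw0w1 but no z with Rw0z and Rzw1.
(c): condition met.

(c)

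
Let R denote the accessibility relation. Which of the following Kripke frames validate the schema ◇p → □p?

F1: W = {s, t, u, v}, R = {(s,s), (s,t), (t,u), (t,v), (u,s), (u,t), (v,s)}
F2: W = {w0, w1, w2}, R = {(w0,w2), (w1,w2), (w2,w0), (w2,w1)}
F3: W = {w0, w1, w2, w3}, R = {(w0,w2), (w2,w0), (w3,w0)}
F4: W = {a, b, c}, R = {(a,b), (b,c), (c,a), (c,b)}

F3

This is the axiom for partial functionality; its first-order frame correspondent is ∀x ∀y ∀z (Rxy ∧ Rxz → y = z).
F1: fails — s sees both s and t.
F2: fails — w2 sees both w0 and w1.
F3: ✓.
F4: fails — c sees both a and b.
Valid on: F3.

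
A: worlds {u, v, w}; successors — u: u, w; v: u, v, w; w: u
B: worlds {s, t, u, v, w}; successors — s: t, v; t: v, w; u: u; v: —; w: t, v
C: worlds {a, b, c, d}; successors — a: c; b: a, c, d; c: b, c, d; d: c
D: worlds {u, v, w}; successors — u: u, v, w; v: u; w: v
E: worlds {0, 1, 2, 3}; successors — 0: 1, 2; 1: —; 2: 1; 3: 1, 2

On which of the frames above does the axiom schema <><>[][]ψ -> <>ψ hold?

This is the axiom for a generalized confluence (Geach) condition; its first-order frame correspondent is forall x forall y (x R^2 y -> exists w (y R^2 w & xRw)).
A: satisfies the condition.
B: fails — sR²v but no w* with vR²w* and sRw*.
C: satisfies the condition.
D: satisfies the condition.
E: fails — 0R²1 but no w with 1R²w and 0Rw.
Valid on: A, C, D.

A, C, D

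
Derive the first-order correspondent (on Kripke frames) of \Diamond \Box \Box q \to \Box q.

This is a Sahlqvist (Geach-type) schema ◇^1□^2q → □^1◇^0q.
Minimal-valuation argument: fix x; take any y with xR^1y and any z with xR^1z. Set V(q) to the set of worlds R-reachable from y in exactly 2 steps. Then □^2q holds at y, so the antecedent holds at x; validity forces ◇^0q at z, giving a w with zR^0w and yR^2w.
First-order correspondent: \forall x \forall y \forall z ((xRy \wedge xRz) \to \exists w (y R^2 w \wedge z = w)).

\forall x \forall y \forall z ((xRy \wedge xRz) \to \exists w (y R^2 w \wedge z = w))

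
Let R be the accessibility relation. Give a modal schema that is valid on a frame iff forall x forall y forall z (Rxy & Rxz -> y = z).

The condition is partial functionality. The CD schema ◇ψ → □ψ defines it.

◇ψ → □ψ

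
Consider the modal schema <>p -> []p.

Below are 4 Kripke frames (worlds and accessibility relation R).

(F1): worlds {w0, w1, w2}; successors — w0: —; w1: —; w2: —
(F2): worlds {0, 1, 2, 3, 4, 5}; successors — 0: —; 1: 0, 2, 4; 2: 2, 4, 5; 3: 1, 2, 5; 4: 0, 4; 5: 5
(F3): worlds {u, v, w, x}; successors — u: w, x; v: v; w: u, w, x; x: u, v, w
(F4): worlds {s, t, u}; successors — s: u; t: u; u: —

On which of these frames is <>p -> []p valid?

Frame correspondent (Sahlqvist): forall x forall y forall z (Rxy & Rxz -> y = z) — i.e. partial functionality.
(F1): condition met.
(F2): fails — 1 sees both 0 and 2.
(F3): fails — u sees both w and x.
(F4): condition met.

(F1), (F4)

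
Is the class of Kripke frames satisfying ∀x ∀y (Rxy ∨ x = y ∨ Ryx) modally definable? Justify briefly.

Not modally definable

Modal frame validity is preserved under disjoint unions.
Take 4 disjoint single-world reflexive frames: each is trivially connected, but their disjoint union has 4 worlds with no edge between distinct components, so it is not connected.
So the class is not modally definable.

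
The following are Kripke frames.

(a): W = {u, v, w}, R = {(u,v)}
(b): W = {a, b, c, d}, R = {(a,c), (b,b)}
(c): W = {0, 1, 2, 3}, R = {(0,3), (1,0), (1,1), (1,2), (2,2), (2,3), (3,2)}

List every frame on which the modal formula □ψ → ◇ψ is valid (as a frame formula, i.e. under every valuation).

(c)

The schema corresponds to seriality: ∀x ∃y Rxy.
(a): fails — world v has no successor.
(b): fails — world c has no successor.
(c): condition met.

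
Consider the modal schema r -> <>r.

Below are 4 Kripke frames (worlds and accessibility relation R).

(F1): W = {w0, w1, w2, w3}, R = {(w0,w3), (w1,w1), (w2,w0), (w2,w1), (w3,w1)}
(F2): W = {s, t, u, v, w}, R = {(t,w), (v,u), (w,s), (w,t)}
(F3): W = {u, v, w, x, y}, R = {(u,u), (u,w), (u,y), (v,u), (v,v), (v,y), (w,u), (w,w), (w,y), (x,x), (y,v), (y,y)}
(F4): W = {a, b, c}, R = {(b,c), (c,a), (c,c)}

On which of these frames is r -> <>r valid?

Frame correspondent (Sahlqvist): forall x Rxx — i.e. reflexivity.
(F1): fails — world w0 does not see itself.
(F2): fails — world s does not see itself.
(F3): condition met.
(F4): fails — world a does not see itself.
Valid on: (F3).

(F3)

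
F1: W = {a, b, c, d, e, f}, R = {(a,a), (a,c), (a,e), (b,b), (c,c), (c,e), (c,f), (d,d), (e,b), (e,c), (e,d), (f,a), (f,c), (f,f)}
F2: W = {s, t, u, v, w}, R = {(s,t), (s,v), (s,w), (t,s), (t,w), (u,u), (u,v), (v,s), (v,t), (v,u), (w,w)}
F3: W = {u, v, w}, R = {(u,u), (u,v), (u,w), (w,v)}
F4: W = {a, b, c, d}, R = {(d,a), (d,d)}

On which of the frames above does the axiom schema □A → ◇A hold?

F1, F2

Frame correspondent (Sahlqvist): ∀x ∃y Rxy — i.e. seriality.
F1: satisfies the condition.
F2: satisfies the condition.
F3: fails — world v has no successor.
F4: fails — world a has no successor.
Valid on: F1, F2.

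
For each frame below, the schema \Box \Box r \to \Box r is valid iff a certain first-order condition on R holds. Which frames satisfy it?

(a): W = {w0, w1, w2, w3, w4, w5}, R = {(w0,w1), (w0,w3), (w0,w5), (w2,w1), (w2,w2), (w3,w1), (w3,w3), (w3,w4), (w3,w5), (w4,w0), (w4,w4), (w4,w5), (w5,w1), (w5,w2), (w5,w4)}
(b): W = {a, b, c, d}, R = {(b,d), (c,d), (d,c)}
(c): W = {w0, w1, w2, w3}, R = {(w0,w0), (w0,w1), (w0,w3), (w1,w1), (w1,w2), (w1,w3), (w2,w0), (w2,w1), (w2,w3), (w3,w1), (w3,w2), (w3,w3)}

The schema corresponds to density: \forall x \forall y (Rxy \to \exists z (Rxz \wedge Rzy)).
(a): holds.
(b): fails — Rcd but no z with Rcz and Rzd.
(c): holds.

(a), (c)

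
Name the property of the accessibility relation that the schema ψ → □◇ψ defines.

Symmetry

Suppose ψ→□◇ψ is valid. Take Rxy and set V(ψ)={x}. Then ψ at x, so □◇ψ at x, so ◇ψ at y, so some z with Ryz has ψ; z=x, i.e. Ryx.
The converse is a direct semantic check.
Frame condition: ∀x ∀y (Rxy → Ryx).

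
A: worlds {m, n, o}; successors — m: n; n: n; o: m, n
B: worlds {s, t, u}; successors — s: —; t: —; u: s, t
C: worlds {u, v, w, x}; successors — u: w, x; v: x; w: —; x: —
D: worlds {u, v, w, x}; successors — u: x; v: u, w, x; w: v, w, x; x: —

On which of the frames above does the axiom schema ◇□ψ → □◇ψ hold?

A

Frame correspondent (Sahlqvist): ∀x ∀y ∀z (Rxy ∧ Rxz → ∃w (Ryw ∧ Rzw)) — i.e. convergence.
A: holds.
B: fails — Rus and Rus but s and s have no common successor.
C: fails — Ruw and Ruw but w and w have no common successor.
D: fails — Rux and Rux but x and x have no common successor.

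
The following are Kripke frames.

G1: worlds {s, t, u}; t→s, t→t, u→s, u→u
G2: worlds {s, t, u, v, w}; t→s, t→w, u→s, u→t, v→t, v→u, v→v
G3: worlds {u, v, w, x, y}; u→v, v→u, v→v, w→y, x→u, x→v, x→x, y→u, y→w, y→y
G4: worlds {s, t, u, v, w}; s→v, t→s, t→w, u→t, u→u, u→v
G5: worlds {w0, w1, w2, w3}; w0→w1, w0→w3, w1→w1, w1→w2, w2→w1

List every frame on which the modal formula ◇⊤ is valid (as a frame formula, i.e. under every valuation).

The schema corresponds to seriality: ∀x ∃y Rxy.
G1: fails — world s has no successor.
G2: fails — world s has no successor.
G3: condition met.
G4: fails — world v has no successor.
G5: fails — world w3 has no successor.

G3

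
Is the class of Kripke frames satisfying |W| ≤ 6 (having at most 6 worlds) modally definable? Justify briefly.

Modal frame validity is preserved under disjoint unions.
Any modal formula valid on each of 7 disjoint one-world frames is valid on their disjoint union (validity is preserved under disjoint unions). Each one-world frame has |W|=1≤6, but the union has |W|=7.
So the class is not modally definable.

Not modally definable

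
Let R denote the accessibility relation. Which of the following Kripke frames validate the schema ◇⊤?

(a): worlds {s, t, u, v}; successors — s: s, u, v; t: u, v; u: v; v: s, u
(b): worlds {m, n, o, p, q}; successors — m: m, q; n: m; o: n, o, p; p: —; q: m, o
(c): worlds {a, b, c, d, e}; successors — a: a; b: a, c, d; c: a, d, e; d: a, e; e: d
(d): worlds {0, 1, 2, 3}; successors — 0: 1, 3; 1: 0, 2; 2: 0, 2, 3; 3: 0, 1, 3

The schema corresponds to seriality: ∀x ∃y Rxy.
(a): satisfies the condition.
(b): fails — world p has no successor.
(c): satisfies the condition.
(d): satisfies the condition.

(a), (c), (d)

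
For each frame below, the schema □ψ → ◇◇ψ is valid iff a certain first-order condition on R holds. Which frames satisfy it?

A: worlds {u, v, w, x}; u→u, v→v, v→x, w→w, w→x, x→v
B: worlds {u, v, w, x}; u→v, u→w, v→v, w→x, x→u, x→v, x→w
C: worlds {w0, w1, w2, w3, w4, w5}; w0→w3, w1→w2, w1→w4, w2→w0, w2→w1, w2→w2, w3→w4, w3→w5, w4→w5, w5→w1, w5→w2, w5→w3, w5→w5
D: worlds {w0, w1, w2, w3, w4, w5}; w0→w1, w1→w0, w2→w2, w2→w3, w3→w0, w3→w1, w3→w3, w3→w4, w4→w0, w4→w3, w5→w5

Frame correspondent (Sahlqvist): ∀x ∃w (xRw ∧ xR²w) — i.e. a generalized confluence (Geach) condition.
A: condition met.
B: fails — at w but no t with wRt and wR²t.
C: fails — at w0 but no w with w0Rw and w0R²w.
D: fails — at w0 but no w with w0Rw and w0R²w.

A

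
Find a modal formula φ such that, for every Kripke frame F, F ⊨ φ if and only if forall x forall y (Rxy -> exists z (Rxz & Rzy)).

A defining formula is □□ψ → □ψ (the C4 axiom).
Suppose □□ψ→□ψ is valid. Take Rxy and set V(ψ)={w : xR²w}. Then □□ψ at x, so □ψ at x, so ψ at y, i.e. ∃z(Rxz∧Rzy).

□□ψ → □ψ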